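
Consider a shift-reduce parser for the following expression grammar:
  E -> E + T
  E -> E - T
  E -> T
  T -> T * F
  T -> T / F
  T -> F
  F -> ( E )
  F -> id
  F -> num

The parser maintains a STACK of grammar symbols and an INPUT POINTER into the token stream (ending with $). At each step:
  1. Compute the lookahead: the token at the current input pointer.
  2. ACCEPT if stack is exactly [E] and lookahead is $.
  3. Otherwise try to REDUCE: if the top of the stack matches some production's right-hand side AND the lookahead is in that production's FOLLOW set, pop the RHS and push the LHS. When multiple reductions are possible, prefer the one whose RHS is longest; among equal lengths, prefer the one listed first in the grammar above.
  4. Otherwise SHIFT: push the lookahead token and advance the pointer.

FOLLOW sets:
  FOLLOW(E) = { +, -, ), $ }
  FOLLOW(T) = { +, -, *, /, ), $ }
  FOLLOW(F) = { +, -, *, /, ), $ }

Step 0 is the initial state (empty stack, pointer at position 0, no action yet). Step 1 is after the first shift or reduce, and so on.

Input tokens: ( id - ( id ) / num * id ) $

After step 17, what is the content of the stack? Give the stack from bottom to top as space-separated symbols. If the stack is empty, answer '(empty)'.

Step 1: shift (. Stack=[(] ptr=1 lookahead=id remaining=[id - ( id ) / num * id ) $]
Step 2: shift id. Stack=[( id] ptr=2 lookahead=- remaining=[- ( id ) / num * id ) $]
Step 3: reduce F->id. Stack=[( F] ptr=2 lookahead=- remaining=[- ( id ) / num * id ) $]
Step 4: reduce T->F. Stack=[( T] ptr=2 lookahead=- remaining=[- ( id ) / num * id ) $]
Step 5: reduce E->T. Stack=[( E] ptr=2 lookahead=- remaining=[- ( id ) / num * id ) $]
Step 6: shift -. Stack=[( E -] ptr=3 lookahead=( remaining=[( id ) / num * id ) $]
Step 7: shift (. Stack=[( E - (] ptr=4 lookahead=id remaining=[id ) / num * id ) $]
Step 8: shift id. Stack=[( E - ( id] ptr=5 lookahead=) remaining=[) / num * id ) $]
Step 9: reduce F->id. Stack=[( E - ( F] ptr=5 lookahead=) remaining=[) / num * id ) $]
Step 10: reduce T->F. Stack=[( E - ( T] ptr=5 lookahead=) remaining=[) / num * id ) $]
Step 11: reduce E->T. Stack=[( E - ( E] ptr=5 lookahead=) remaining=[) / num * id ) $]
Step 12: shift ). Stack=[( E - ( E )] ptr=6 lookahead=/ remaining=[/ num * id ) $]
Step 13: reduce F->( E ). Stack=[( E - F] ptr=6 lookahead=/ remaining=[/ num * id ) $]
Step 14: reduce T->F. Stack=[( E - T] ptr=6 lookahead=/ remaining=[/ num * id ) $]
Step 15: shift /. Stack=[( E - T /] ptr=7 lookahead=num remaining=[num * id ) $]
Step 16: shift num. Stack=[( E - T / num] ptr=8 lookahead=* remaining=[* id ) $]
Step 17: reduce F->num. Stack=[( E - T / F] ptr=8 lookahead=* remaining=[* id ) $]

Answer: ( E - T / F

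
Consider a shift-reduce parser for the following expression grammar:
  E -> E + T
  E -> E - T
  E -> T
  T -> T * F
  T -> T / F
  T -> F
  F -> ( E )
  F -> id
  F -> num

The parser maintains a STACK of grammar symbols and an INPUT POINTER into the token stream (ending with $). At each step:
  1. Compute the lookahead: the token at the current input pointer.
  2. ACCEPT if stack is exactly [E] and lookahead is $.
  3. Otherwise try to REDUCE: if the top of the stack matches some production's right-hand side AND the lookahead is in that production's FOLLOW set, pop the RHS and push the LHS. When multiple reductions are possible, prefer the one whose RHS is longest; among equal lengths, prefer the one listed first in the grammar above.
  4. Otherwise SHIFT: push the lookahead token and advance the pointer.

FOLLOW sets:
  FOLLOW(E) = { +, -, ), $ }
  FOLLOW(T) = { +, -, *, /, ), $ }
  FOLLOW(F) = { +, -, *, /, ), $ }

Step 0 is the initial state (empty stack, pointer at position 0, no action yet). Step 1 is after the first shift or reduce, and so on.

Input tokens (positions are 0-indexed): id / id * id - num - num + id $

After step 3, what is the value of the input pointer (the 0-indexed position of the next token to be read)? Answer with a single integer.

Step 1: shift id. Stack=[id] ptr=1 lookahead=/ remaining=[/ id * id - num - num + id $]
Step 2: reduce F->id. Stack=[F] ptr=1 lookahead=/ remaining=[/ id * id - num - num + id $]
Step 3: reduce T->F. Stack=[T] ptr=1 lookahead=/ remaining=[/ id * id - num - num + id $]

Answer: 1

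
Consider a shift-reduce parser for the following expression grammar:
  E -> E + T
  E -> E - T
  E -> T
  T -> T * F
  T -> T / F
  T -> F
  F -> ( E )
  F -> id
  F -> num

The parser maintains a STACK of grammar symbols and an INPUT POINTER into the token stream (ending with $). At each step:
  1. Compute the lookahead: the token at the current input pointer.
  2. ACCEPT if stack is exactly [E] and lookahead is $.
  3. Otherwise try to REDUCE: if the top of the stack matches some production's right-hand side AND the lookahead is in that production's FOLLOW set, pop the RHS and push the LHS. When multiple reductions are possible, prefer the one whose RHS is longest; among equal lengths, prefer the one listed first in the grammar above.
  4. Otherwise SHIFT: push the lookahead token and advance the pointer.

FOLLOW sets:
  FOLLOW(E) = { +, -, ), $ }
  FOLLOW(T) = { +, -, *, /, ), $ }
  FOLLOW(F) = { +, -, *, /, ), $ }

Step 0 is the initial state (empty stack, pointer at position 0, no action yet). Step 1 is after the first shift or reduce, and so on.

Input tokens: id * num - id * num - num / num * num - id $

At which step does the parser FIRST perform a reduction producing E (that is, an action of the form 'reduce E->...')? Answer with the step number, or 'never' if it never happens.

Step 1: shift id. Stack=[id] ptr=1 lookahead=* remaining=[* num - id * num - num / num * num - id $]
Step 2: reduce F->id. Stack=[F] ptr=1 lookahead=* remaining=[* num - id * num - num / num * num - id $]
Step 3: reduce T->F. Stack=[T] ptr=1 lookahead=* remaining=[* num - id * num - num / num * num - id $]
Step 4: shift *. Stack=[T *] ptr=2 lookahead=num remaining=[num - id * num - num / num * num - id $]
Step 5: shift num. Stack=[T * num] ptr=3 lookahead=- remaining=[- id * num - num / num * num - id $]
Step 6: reduce F->num. Stack=[T * F] ptr=3 lookahead=- remaining=[- id * num - num / num * num - id $]
Step 7: reduce T->T * F. Stack=[T] ptr=3 lookahead=- remaining=[- id * num - num / num * num - id $]
Step 8: reduce E->T. Stack=[E] ptr=3 lookahead=- remaining=[- id * num - num / num * num - id $]

Answer: 8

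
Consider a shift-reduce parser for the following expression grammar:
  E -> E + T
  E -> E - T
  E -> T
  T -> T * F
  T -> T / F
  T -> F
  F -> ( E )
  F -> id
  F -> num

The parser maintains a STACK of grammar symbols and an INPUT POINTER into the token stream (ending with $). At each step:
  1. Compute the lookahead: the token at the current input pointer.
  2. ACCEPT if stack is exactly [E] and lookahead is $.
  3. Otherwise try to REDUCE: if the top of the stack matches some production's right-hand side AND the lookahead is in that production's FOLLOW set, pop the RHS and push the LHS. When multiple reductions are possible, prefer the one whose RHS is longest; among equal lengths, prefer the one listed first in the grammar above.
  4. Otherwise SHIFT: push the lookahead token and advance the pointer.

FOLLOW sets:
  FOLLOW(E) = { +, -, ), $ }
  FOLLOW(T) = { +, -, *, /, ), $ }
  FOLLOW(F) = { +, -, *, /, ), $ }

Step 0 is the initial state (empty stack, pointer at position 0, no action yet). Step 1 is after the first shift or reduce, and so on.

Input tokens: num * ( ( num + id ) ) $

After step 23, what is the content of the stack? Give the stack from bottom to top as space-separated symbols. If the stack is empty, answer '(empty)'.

Answer: E

Derivation:
Step 1: shift num. Stack=[num] ptr=1 lookahead=* remaining=[* ( ( num + id ) ) $]
Step 2: reduce F->num. Stack=[F] ptr=1 lookahead=* remaining=[* ( ( num + id ) ) $]
Step 3: reduce T->F. Stack=[T] ptr=1 lookahead=* remaining=[* ( ( num + id ) ) $]
Step 4: shift *. Stack=[T *] ptr=2 lookahead=( remaining=[( ( num + id ) ) $]
Step 5: shift (. Stack=[T * (] ptr=3 lookahead=( remaining=[( num + id ) ) $]
Step 6: shift (. Stack=[T * ( (] ptr=4 lookahead=num remaining=[num + id ) ) $]
Step 7: shift num. Stack=[T * ( ( num] ptr=5 lookahead=+ remaining=[+ id ) ) $]
Step 8: reduce F->num. Stack=[T * ( ( F] ptr=5 lookahead=+ remaining=[+ id ) ) $]
Step 9: reduce T->F. Stack=[T * ( ( T] ptr=5 lookahead=+ remaining=[+ id ) ) $]
Step 10: reduce E->T. Stack=[T * ( ( E] ptr=5 lookahead=+ remaining=[+ id ) ) $]
Step 11: shift +. Stack=[T * ( ( E +] ptr=6 lookahead=id remaining=[id ) ) $]
Step 12: shift id. Stack=[T * ( ( E + id] ptr=7 lookahead=) remaining=[) ) $]
Step 13: reduce F->id. Stack=[T * ( ( E + F] ptr=7 lookahead=) remaining=[) ) $]
Step 14: reduce T->F. Stack=[T * ( ( E + T] ptr=7 lookahead=) remaining=[) ) $]
Step 15: reduce E->E + T. Stack=[T * ( ( E] ptr=7 lookahead=) remaining=[) ) $]
Step 16: shift ). Stack=[T * ( ( E )] ptr=8 lookahead=) remaining=[) $]
Step 17: reduce F->( E ). Stack=[T * ( F] ptr=8 lookahead=) remaining=[) $]
Step 18: reduce T->F. Stack=[T * ( T] ptr=8 lookahead=) remaining=[) $]
Step 19: reduce E->T. Stack=[T * ( E] ptr=8 lookahead=) remaining=[) $]
Step 20: shift ). Stack=[T * ( E )] ptr=9 lookahead=$ remaining=[$]
Step 21: reduce F->( E ). Stack=[T * F] ptr=9 lookahead=$ remaining=[$]
Step 22: reduce T->T * F. Stack=[T] ptr=9 lookahead=$ remaining=[$]
Step 23: reduce E->T. Stack=[E] ptr=9 lookahead=$ remaining=[$]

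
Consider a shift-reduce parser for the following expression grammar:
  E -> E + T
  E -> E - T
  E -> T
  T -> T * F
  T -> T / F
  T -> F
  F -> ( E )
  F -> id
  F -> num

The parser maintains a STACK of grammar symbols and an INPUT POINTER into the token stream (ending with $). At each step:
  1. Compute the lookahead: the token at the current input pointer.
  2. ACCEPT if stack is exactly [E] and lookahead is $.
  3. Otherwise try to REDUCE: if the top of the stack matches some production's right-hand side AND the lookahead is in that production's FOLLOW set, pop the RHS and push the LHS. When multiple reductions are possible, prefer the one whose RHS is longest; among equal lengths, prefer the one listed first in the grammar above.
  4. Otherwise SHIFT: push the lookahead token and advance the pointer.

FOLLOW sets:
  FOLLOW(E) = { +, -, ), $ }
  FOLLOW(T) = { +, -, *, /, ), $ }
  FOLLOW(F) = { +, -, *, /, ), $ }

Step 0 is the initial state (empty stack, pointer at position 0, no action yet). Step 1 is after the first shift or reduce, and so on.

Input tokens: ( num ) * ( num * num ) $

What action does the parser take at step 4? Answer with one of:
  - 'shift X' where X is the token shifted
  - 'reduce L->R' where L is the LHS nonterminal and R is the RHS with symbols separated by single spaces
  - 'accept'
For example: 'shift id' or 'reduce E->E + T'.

Answer: reduce T->F

Derivation:
Step 1: shift (. Stack=[(] ptr=1 lookahead=num remaining=[num ) * ( num * num ) $]
Step 2: shift num. Stack=[( num] ptr=2 lookahead=) remaining=[) * ( num * num ) $]
Step 3: reduce F->num. Stack=[( F] ptr=2 lookahead=) remaining=[) * ( num * num ) $]
Step 4: reduce T->F. Stack=[( T] ptr=2 lookahead=) remaining=[) * ( num * num ) $]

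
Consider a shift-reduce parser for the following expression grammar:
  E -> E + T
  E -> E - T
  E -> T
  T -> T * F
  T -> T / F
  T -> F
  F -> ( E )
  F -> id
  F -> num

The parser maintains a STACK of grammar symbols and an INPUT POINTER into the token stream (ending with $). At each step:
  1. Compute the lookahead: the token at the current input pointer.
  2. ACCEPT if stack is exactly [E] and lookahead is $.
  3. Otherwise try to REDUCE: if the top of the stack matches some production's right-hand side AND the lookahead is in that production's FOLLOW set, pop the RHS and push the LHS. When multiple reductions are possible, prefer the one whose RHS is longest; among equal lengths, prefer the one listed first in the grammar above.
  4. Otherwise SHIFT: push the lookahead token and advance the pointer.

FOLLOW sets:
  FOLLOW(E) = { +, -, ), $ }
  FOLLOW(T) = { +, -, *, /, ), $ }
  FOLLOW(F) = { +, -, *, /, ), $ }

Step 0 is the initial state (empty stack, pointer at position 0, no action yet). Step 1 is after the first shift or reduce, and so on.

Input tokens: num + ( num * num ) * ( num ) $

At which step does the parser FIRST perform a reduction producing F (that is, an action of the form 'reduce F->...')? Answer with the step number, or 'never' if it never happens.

Step 1: shift num. Stack=[num] ptr=1 lookahead=+ remaining=[+ ( num * num ) * ( num ) $]
Step 2: reduce F->num. Stack=[F] ptr=1 lookahead=+ remaining=[+ ( num * num ) * ( num ) $]

Answer: 2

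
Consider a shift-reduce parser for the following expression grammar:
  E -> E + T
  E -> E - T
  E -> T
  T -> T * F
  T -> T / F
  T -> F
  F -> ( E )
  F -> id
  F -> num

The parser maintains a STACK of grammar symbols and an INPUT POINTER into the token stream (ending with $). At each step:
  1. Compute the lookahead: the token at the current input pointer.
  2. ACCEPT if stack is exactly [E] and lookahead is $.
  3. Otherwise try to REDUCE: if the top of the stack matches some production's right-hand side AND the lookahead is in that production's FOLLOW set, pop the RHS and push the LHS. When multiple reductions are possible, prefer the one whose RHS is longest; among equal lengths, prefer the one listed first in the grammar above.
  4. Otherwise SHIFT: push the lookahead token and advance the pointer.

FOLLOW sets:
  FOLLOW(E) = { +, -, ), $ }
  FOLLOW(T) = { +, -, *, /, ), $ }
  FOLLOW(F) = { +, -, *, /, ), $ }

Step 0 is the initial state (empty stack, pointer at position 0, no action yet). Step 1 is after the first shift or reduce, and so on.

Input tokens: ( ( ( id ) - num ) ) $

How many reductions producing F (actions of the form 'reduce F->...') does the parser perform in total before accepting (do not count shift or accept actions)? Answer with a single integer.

Answer: 5

Derivation:
Step 1: shift (. Stack=[(] ptr=1 lookahead=( remaining=[( ( id ) - num ) ) $]
Step 2: shift (. Stack=[( (] ptr=2 lookahead=( remaining=[( id ) - num ) ) $]
Step 3: shift (. Stack=[( ( (] ptr=3 lookahead=id remaining=[id ) - num ) ) $]
Step 4: shift id. Stack=[( ( ( id] ptr=4 lookahead=) remaining=[) - num ) ) $]
Step 5: reduce F->id. Stack=[( ( ( F] ptr=4 lookahead=) remaining=[) - num ) ) $]
Step 6: reduce T->F. Stack=[( ( ( T] ptr=4 lookahead=) remaining=[) - num ) ) $]
Step 7: reduce E->T. Stack=[( ( ( E] ptr=4 lookahead=) remaining=[) - num ) ) $]
Step 8: shift ). Stack=[( ( ( E )] ptr=5 lookahead=- remaining=[- num ) ) $]
Step 9: reduce F->( E ). Stack=[( ( F] ptr=5 lookahead=- remaining=[- num ) ) $]
Step 10: reduce T->F. Stack=[( ( T] ptr=5 lookahead=- remaining=[- num ) ) $]
Step 11: reduce E->T. Stack=[( ( E] ptr=5 lookahead=- remaining=[- num ) ) $]
Step 12: shift -. Stack=[( ( E -] ptr=6 lookahead=num remaining=[num ) ) $]
Step 13: shift num. Stack=[( ( E - num] ptr=7 lookahead=) remaining=[) ) $]
Step 14: reduce F->num. Stack=[( ( E - F] ptr=7 lookahead=) remaining=[) ) $]
Step 15: reduce T->F. Stack=[( ( E - T] ptr=7 lookahead=) remaining=[) ) $]
Step 16: reduce E->E - T. Stack=[( ( E] ptr=7 lookahead=) remaining=[) ) $]
Step 17: shift ). Stack=[( ( E )] ptr=8 lookahead=) remaining=[) $]
Step 18: reduce F->( E ). Stack=[( F] ptr=8 lookahead=) remaining=[) $]
Step 19: reduce T->F. Stack=[( T] ptr=8 lookahead=) remaining=[) $]
Step 20: reduce E->T. Stack=[( E] ptr=8 lookahead=) remaining=[) $]
Step 21: shift ). Stack=[( E )] ptr=9 lookahead=$ remaining=[$]
Step 22: reduce F->( E ). Stack=[F] ptr=9 lookahead=$ remaining=[$]
Step 23: reduce T->F. Stack=[T] ptr=9 lookahead=$ remaining=[$]
Step 24: reduce E->T. Stack=[E] ptr=9 lookahead=$ remaining=[$]
Step 25: accept. Stack=[E] ptr=9 lookahead=$ remaining=[$]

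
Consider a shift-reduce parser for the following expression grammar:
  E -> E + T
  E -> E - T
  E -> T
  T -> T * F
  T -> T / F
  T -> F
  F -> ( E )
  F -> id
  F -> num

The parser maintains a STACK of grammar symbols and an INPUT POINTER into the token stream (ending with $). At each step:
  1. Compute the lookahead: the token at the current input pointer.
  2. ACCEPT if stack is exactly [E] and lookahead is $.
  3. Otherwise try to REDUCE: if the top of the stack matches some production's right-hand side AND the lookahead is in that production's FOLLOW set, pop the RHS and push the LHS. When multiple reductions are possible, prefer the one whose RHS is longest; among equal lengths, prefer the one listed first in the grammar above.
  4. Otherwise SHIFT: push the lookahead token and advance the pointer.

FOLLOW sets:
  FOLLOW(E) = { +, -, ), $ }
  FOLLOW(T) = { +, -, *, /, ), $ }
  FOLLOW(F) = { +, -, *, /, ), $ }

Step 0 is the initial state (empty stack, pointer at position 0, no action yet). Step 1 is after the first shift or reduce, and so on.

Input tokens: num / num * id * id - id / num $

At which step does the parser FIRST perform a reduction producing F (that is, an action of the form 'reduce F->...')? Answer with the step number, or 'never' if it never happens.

Step 1: shift num. Stack=[num] ptr=1 lookahead=/ remaining=[/ num * id * id - id / num $]
Step 2: reduce F->num. Stack=[F] ptr=1 lookahead=/ remaining=[/ num * id * id - id / num $]

Answer: 2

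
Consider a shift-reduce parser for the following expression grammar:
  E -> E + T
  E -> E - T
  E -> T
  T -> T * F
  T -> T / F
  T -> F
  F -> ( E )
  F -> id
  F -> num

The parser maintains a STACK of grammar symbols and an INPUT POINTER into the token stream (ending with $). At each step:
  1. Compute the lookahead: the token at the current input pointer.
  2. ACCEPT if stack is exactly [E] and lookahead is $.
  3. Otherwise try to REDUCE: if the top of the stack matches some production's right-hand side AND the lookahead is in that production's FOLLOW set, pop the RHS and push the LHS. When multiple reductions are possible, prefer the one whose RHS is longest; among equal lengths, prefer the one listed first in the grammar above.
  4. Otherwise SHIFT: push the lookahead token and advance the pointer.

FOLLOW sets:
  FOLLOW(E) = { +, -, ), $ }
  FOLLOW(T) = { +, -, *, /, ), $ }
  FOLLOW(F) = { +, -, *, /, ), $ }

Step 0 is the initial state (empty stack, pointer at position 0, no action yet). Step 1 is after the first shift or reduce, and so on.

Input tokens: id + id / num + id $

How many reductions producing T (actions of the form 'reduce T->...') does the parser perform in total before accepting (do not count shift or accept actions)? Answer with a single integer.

Answer: 4

Derivation:
Step 1: shift id. Stack=[id] ptr=1 lookahead=+ remaining=[+ id / num + id $]
Step 2: reduce F->id. Stack=[F] ptr=1 lookahead=+ remaining=[+ id / num + id $]
Step 3: reduce T->F. Stack=[T] ptr=1 lookahead=+ remaining=[+ id / num + id $]
Step 4: reduce E->T. Stack=[E] ptr=1 lookahead=+ remaining=[+ id / num + id $]
Step 5: shift +. Stack=[E +] ptr=2 lookahead=id remaining=[id / num + id $]
Step 6: shift id. Stack=[E + id] ptr=3 lookahead=/ remaining=[/ num + id $]
Step 7: reduce F->id. Stack=[E + F] ptr=3 lookahead=/ remaining=[/ num + id $]
Step 8: reduce T->F. Stack=[E + T] ptr=3 lookahead=/ remaining=[/ num + id $]
Step 9: shift /. Stack=[E + T /] ptr=4 lookahead=num remaining=[num + id $]
Step 10: shift num. Stack=[E + T / num] ptr=5 lookahead=+ remaining=[+ id $]
Step 11: reduce F->num. Stack=[E + T / F] ptr=5 lookahead=+ remaining=[+ id $]
Step 12: reduce T->T / F. Stack=[E + T] ptr=5 lookahead=+ remaining=[+ id $]
Step 13: reduce E->E + T. Stack=[E] ptr=5 lookahead=+ remaining=[+ id $]
Step 14: shift +. Stack=[E +] ptr=6 lookahead=id remaining=[id $]
Step 15: shift id. Stack=[E + id] ptr=7 lookahead=$ remaining=[$]
Step 16: reduce F->id. Stack=[E + F] ptr=7 lookahead=$ remaining=[$]
Step 17: reduce T->F. Stack=[E + T] ptr=7 lookahead=$ remaining=[$]
Step 18: reduce E->E + T. Stack=[E] ptr=7 lookahead=$ remaining=[$]
Step 19: accept. Stack=[E] ptr=7 lookahead=$ remaining=[$]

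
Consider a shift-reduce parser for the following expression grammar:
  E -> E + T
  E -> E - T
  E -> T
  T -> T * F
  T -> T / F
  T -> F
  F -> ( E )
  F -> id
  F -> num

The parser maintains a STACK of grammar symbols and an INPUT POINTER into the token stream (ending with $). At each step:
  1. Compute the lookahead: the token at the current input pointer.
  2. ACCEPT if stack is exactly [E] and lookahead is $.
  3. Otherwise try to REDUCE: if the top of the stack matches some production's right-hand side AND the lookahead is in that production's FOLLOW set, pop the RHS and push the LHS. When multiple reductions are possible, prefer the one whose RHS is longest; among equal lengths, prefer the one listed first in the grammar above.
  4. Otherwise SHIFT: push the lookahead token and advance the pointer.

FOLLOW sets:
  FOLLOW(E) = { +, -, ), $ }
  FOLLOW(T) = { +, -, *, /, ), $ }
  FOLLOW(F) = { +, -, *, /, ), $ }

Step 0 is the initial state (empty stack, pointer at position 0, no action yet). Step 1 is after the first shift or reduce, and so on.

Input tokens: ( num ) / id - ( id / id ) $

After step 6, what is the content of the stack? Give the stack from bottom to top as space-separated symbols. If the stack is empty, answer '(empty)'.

Step 1: shift (. Stack=[(] ptr=1 lookahead=num remaining=[num ) / id - ( id / id ) $]
Step 2: shift num. Stack=[( num] ptr=2 lookahead=) remaining=[) / id - ( id / id ) $]
Step 3: reduce F->num. Stack=[( F] ptr=2 lookahead=) remaining=[) / id - ( id / id ) $]
Step 4: reduce T->F. Stack=[( T] ptr=2 lookahead=) remaining=[) / id - ( id / id ) $]
Step 5: reduce E->T. Stack=[( E] ptr=2 lookahead=) remaining=[) / id - ( id / id ) $]
Step 6: shift ). Stack=[( E )] ptr=3 lookahead=/ remaining=[/ id - ( id / id ) $]

Answer: ( E )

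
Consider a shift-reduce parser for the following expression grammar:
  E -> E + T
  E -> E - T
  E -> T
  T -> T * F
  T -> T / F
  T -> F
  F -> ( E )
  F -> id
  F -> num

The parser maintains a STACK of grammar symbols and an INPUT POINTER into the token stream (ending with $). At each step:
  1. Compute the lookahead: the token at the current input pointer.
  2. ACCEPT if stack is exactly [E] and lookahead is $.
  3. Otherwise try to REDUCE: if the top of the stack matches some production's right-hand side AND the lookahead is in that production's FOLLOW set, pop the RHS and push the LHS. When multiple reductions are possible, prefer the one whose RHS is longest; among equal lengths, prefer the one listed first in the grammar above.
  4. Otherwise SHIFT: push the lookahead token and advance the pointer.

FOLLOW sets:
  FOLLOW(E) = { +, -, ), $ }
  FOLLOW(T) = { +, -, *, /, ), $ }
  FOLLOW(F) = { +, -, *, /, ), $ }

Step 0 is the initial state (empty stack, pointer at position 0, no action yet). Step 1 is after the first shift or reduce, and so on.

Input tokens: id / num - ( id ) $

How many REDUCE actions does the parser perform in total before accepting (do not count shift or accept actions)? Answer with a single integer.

Step 1: shift id. Stack=[id] ptr=1 lookahead=/ remaining=[/ num - ( id ) $]
Step 2: reduce F->id. Stack=[F] ptr=1 lookahead=/ remaining=[/ num - ( id ) $]
Step 3: reduce T->F. Stack=[T] ptr=1 lookahead=/ remaining=[/ num - ( id ) $]
Step 4: shift /. Stack=[T /] ptr=2 lookahead=num remaining=[num - ( id ) $]
Step 5: shift num. Stack=[T / num] ptr=3 lookahead=- remaining=[- ( id ) $]
Step 6: reduce F->num. Stack=[T / F] ptr=3 lookahead=- remaining=[- ( id ) $]
Step 7: reduce T->T / F. Stack=[T] ptr=3 lookahead=- remaining=[- ( id ) $]
Step 8: reduce E->T. Stack=[E] ptr=3 lookahead=- remaining=[- ( id ) $]
Step 9: shift -. Stack=[E -] ptr=4 lookahead=( remaining=[( id ) $]
Step 10: shift (. Stack=[E - (] ptr=5 lookahead=id remaining=[id ) $]
Step 11: shift id. Stack=[E - ( id] ptr=6 lookahead=) remaining=[) $]
Step 12: reduce F->id. Stack=[E - ( F] ptr=6 lookahead=) remaining=[) $]
Step 13: reduce T->F. Stack=[E - ( T] ptr=6 lookahead=) remaining=[) $]
Step 14: reduce E->T. Stack=[E - ( E] ptr=6 lookahead=) remaining=[) $]
Step 15: shift ). Stack=[E - ( E )] ptr=7 lookahead=$ remaining=[$]
Step 16: reduce F->( E ). Stack=[E - F] ptr=7 lookahead=$ remaining=[$]
Step 17: reduce T->F. Stack=[E - T] ptr=7 lookahead=$ remaining=[$]
Step 18: reduce E->E - T. Stack=[E] ptr=7 lookahead=$ remaining=[$]
Step 19: accept. Stack=[E] ptr=7 lookahead=$ remaining=[$]

Answer: 11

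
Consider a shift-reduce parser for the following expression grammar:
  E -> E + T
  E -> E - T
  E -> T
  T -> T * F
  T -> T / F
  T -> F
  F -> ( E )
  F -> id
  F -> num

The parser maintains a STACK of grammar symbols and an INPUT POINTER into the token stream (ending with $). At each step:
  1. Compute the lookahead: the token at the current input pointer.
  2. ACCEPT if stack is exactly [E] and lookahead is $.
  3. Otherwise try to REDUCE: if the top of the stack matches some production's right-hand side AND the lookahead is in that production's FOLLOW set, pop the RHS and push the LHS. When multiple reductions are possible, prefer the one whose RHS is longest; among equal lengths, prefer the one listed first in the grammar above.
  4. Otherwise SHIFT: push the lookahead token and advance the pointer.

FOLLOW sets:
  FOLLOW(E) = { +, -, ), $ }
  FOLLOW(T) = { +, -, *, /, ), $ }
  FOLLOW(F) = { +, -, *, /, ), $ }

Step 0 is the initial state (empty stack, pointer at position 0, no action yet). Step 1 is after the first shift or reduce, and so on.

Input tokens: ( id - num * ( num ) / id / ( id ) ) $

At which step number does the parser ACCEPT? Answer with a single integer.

Answer: 37

Derivation:
Step 1: shift (. Stack=[(] ptr=1 lookahead=id remaining=[id - num * ( num ) / id / ( id ) ) $]
Step 2: shift id. Stack=[( id] ptr=2 lookahead=- remaining=[- num * ( num ) / id / ( id ) ) $]
Step 3: reduce F->id. Stack=[( F] ptr=2 lookahead=- remaining=[- num * ( num ) / id / ( id ) ) $]
Step 4: reduce T->F. Stack=[( T] ptr=2 lookahead=- remaining=[- num * ( num ) / id / ( id ) ) $]
Step 5: reduce E->T. Stack=[( E] ptr=2 lookahead=- remaining=[- num * ( num ) / id / ( id ) ) $]
Step 6: shift -. Stack=[( E -] ptr=3 lookahead=num remaining=[num * ( num ) / id / ( id ) ) $]
Step 7: shift num. Stack=[( E - num] ptr=4 lookahead=* remaining=[* ( num ) / id / ( id ) ) $]
Step 8: reduce F->num. Stack=[( E - F] ptr=4 lookahead=* remaining=[* ( num ) / id / ( id ) ) $]
Step 9: reduce T->F. Stack=[( E - T] ptr=4 lookahead=* remaining=[* ( num ) / id / ( id ) ) $]
Step 10: shift *. Stack=[( E - T *] ptr=5 lookahead=( remaining=[( num ) / id / ( id ) ) $]
Step 11: shift (. Stack=[( E - T * (] ptr=6 lookahead=num remaining=[num ) / id / ( id ) ) $]
Step 12: shift num. Stack=[( E - T * ( num] ptr=7 lookahead=) remaining=[) / id / ( id ) ) $]
Step 13: reduce F->num. Stack=[( E - T * ( F] ptr=7 lookahead=) remaining=[) / id / ( id ) ) $]
Step 14: reduce T->F. Stack=[( E - T * ( T] ptr=7 lookahead=) remaining=[) / id / ( id ) ) $]
Step 15: reduce E->T. Stack=[( E - T * ( E] ptr=7 lookahead=) remaining=[) / id / ( id ) ) $]
Step 16: shift ). Stack=[( E - T * ( E )] ptr=8 lookahead=/ remaining=[/ id / ( id ) ) $]
Step 17: reduce F->( E ). Stack=[( E - T * F] ptr=8 lookahead=/ remaining=[/ id / ( id ) ) $]
Step 18: reduce T->T * F. Stack=[( E - T] ptr=8 lookahead=/ remaining=[/ id / ( id ) ) $]
Step 19: shift /. Stack=[( E - T /] ptr=9 lookahead=id remaining=[id / ( id ) ) $]
Step 20: shift id. Stack=[( E - T / id] ptr=10 lookahead=/ remaining=[/ ( id ) ) $]
Step 21: reduce F->id. Stack=[( E - T / F] ptr=10 lookahead=/ remaining=[/ ( id ) ) $]
Step 22: reduce T->T / F. Stack=[( E - T] ptr=10 lookahead=/ remaining=[/ ( id ) ) $]
Step 23: shift /. Stack=[( E - T /] ptr=11 lookahead=( remaining=[( id ) ) $]
Step 24: shift (. Stack=[( E - T / (] ptr=12 lookahead=id remaining=[id ) ) $]
Step 25: shift id. Stack=[( E - T / ( id] ptr=13 lookahead=) remaining=[) ) $]
Step 26: reduce F->id. Stack=[( E - T / ( F] ptr=13 lookahead=) remaining=[) ) $]
Step 27: reduce T->F. Stack=[( E - T / ( T] ptr=13 lookahead=) remaining=[) ) $]
Step 28: reduce E->T. Stack=[( E - T / ( E] ptr=13 lookahead=) remaining=[) ) $]
Step 29: shift ). Stack=[( E - T / ( E )] ptr=14 lookahead=) remaining=[) $]
Step 30: reduce F->( E ). Stack=[( E - T / F] ptr=14 lookahead=) remaining=[) $]
Step 31: reduce T->T / F. Stack=[( E - T] ptr=14 lookahead=) remaining=[) $]
Step 32: reduce E->E - T. Stack=[( E] ptr=14 lookahead=) remaining=[) $]
Step 33: shift ). Stack=[( E )] ptr=15 lookahead=$ remaining=[$]
Step 34: reduce F->( E ). Stack=[F] ptr=15 lookahead=$ remaining=[$]
Step 35: reduce T->F. Stack=[T] ptr=15 lookahead=$ remaining=[$]
Step 36: reduce E->T. Stack=[E] ptr=15 lookahead=$ remaining=[$]
Step 37: accept. Stack=[E] ptr=15 lookahead=$ remaining=[$]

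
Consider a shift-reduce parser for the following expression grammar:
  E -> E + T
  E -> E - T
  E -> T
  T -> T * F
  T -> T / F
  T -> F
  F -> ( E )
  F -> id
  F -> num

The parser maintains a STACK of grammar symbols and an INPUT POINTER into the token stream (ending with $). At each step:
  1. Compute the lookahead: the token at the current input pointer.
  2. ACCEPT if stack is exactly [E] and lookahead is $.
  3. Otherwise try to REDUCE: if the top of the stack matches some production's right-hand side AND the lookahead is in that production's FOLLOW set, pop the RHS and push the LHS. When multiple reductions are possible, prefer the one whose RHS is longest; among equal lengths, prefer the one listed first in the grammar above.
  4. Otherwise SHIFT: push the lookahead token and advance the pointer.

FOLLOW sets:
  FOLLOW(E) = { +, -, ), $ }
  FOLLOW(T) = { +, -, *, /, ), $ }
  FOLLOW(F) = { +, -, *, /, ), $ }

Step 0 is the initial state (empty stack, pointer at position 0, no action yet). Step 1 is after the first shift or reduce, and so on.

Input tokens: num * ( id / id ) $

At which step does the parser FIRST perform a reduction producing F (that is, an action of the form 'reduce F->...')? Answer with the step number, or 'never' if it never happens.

Answer: 2

Derivation:
Step 1: shift num. Stack=[num] ptr=1 lookahead=* remaining=[* ( id / id ) $]
Step 2: reduce F->num. Stack=[F] ptr=1 lookahead=* remaining=[* ( id / id ) $]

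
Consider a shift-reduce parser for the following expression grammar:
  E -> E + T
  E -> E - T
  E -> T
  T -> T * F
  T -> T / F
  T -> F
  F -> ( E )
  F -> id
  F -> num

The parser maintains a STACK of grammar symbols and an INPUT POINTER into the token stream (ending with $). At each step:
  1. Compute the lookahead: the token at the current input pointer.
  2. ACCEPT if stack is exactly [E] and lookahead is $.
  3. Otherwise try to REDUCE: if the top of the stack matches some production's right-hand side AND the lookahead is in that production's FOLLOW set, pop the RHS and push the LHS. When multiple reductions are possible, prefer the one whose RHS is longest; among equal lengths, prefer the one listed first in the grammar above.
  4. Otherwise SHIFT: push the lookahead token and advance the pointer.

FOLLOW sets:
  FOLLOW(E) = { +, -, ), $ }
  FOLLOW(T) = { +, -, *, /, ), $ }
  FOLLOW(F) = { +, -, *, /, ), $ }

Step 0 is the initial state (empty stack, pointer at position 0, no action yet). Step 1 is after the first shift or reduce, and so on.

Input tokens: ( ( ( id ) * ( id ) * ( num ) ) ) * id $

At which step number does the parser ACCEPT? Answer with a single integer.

Step 1: shift (. Stack=[(] ptr=1 lookahead=( remaining=[( ( id ) * ( id ) * ( num ) ) ) * id $]
Step 2: shift (. Stack=[( (] ptr=2 lookahead=( remaining=[( id ) * ( id ) * ( num ) ) ) * id $]
Step 3: shift (. Stack=[( ( (] ptr=3 lookahead=id remaining=[id ) * ( id ) * ( num ) ) ) * id $]
Step 4: shift id. Stack=[( ( ( id] ptr=4 lookahead=) remaining=[) * ( id ) * ( num ) ) ) * id $]
Step 5: reduce F->id. Stack=[( ( ( F] ptr=4 lookahead=) remaining=[) * ( id ) * ( num ) ) ) * id $]
Step 6: reduce T->F. Stack=[( ( ( T] ptr=4 lookahead=) remaining=[) * ( id ) * ( num ) ) ) * id $]
Step 7: reduce E->T. Stack=[( ( ( E] ptr=4 lookahead=) remaining=[) * ( id ) * ( num ) ) ) * id $]
Step 8: shift ). Stack=[( ( ( E )] ptr=5 lookahead=* remaining=[* ( id ) * ( num ) ) ) * id $]
Step 9: reduce F->( E ). Stack=[( ( F] ptr=5 lookahead=* remaining=[* ( id ) * ( num ) ) ) * id $]
Step 10: reduce T->F. Stack=[( ( T] ptr=5 lookahead=* remaining=[* ( id ) * ( num ) ) ) * id $]
Step 11: shift *. Stack=[( ( T *] ptr=6 lookahead=( remaining=[( id ) * ( num ) ) ) * id $]
Step 12: shift (. Stack=[( ( T * (] ptr=7 lookahead=id remaining=[id ) * ( num ) ) ) * id $]
Step 13: shift id. Stack=[( ( T * ( id] ptr=8 lookahead=) remaining=[) * ( num ) ) ) * id $]
Step 14: reduce F->id. Stack=[( ( T * ( F] ptr=8 lookahead=) remaining=[) * ( num ) ) ) * id $]
Step 15: reduce T->F. Stack=[( ( T * ( T] ptr=8 lookahead=) remaining=[) * ( num ) ) ) * id $]
Step 16: reduce E->T. Stack=[( ( T * ( E] ptr=8 lookahead=) remaining=[) * ( num ) ) ) * id $]
Step 17: shift ). Stack=[( ( T * ( E )] ptr=9 lookahead=* remaining=[* ( num ) ) ) * id $]
Step 18: reduce F->( E ). Stack=[( ( T * F] ptr=9 lookahead=* remaining=[* ( num ) ) ) * id $]
Step 19: reduce T->T * F. Stack=[( ( T] ptr=9 lookahead=* remaining=[* ( num ) ) ) * id $]
Step 20: shift *. Stack=[( ( T *] ptr=10 lookahead=( remaining=[( num ) ) ) * id $]
Step 21: shift (. Stack=[( ( T * (] ptr=11 lookahead=num remaining=[num ) ) ) * id $]
Step 22: shift num. Stack=[( ( T * ( num] ptr=12 lookahead=) remaining=[) ) ) * id $]
Step 23: reduce F->num. Stack=[( ( T * ( F] ptr=12 lookahead=) remaining=[) ) ) * id $]
Step 24: reduce T->F. Stack=[( ( T * ( T] ptr=12 lookahead=) remaining=[) ) ) * id $]
Step 25: reduce E->T. Stack=[( ( T * ( E] ptr=12 lookahead=) remaining=[) ) ) * id $]
Step 26: shift ). Stack=[( ( T * ( E )] ptr=13 lookahead=) remaining=[) ) * id $]
Step 27: reduce F->( E ). Stack=[( ( T * F] ptr=13 lookahead=) remaining=[) ) * id $]
Step 28: reduce T->T * F. Stack=[( ( T] ptr=13 lookahead=) remaining=[) ) * id $]
Step 29: reduce E->T. Stack=[( ( E] ptr=13 lookahead=) remaining=[) ) * id $]
Step 30: shift ). Stack=[( ( E )] ptr=14 lookahead=) remaining=[) * id $]
Step 31: reduce F->( E ). Stack=[( F] ptr=14 lookahead=) remaining=[) * id $]
Step 32: reduce T->F. Stack=[( T] ptr=14 lookahead=) remaining=[) * id $]
Step 33: reduce E->T. Stack=[( E] ptr=14 lookahead=) remaining=[) * id $]
Step 34: shift ). Stack=[( E )] ptr=15 lookahead=* remaining=[* id $]
Step 35: reduce F->( E ). Stack=[F] ptr=15 lookahead=* remaining=[* id $]
Step 36: reduce T->F. Stack=[T] ptr=15 lookahead=* remaining=[* id $]
Step 37: shift *. Stack=[T *] ptr=16 lookahead=id remaining=[id $]
Step 38: shift id. Stack=[T * id] ptr=17 lookahead=$ remaining=[$]
Step 39: reduce F->id. Stack=[T * F] ptr=17 lookahead=$ remaining=[$]
Step 40: reduce T->T * F. Stack=[T] ptr=17 lookahead=$ remaining=[$]
Step 41: reduce E->T. Stack=[E] ptr=17 lookahead=$ remaining=[$]
Step 42: accept. Stack=[E] ptr=17 lookahead=$ remaining=[$]

Answer: 42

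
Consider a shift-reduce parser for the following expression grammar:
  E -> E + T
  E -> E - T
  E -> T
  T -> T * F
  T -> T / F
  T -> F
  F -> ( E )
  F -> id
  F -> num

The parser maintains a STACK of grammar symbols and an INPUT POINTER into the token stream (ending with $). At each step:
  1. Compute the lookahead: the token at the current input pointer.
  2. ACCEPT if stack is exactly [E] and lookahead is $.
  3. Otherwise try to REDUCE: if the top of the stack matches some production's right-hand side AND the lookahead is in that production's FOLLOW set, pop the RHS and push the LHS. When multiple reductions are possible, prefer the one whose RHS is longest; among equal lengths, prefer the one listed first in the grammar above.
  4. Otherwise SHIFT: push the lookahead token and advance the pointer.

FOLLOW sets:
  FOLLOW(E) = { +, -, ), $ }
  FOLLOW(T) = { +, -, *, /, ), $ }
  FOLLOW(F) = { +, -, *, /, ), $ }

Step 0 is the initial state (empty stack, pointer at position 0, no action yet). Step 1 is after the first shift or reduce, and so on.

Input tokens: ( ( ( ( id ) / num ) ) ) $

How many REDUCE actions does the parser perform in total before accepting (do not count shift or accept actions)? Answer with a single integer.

Step 1: shift (. Stack=[(] ptr=1 lookahead=( remaining=[( ( ( id ) / num ) ) ) $]
Step 2: shift (. Stack=[( (] ptr=2 lookahead=( remaining=[( ( id ) / num ) ) ) $]
Step 3: shift (. Stack=[( ( (] ptr=3 lookahead=( remaining=[( id ) / num ) ) ) $]
Step 4: shift (. Stack=[( ( ( (] ptr=4 lookahead=id remaining=[id ) / num ) ) ) $]
Step 5: shift id. Stack=[( ( ( ( id] ptr=5 lookahead=) remaining=[) / num ) ) ) $]
Step 6: reduce F->id. Stack=[( ( ( ( F] ptr=5 lookahead=) remaining=[) / num ) ) ) $]
Step 7: reduce T->F. Stack=[( ( ( ( T] ptr=5 lookahead=) remaining=[) / num ) ) ) $]
Step 8: reduce E->T. Stack=[( ( ( ( E] ptr=5 lookahead=) remaining=[) / num ) ) ) $]
Step 9: shift ). Stack=[( ( ( ( E )] ptr=6 lookahead=/ remaining=[/ num ) ) ) $]
Step 10: reduce F->( E ). Stack=[( ( ( F] ptr=6 lookahead=/ remaining=[/ num ) ) ) $]
Step 11: reduce T->F. Stack=[( ( ( T] ptr=6 lookahead=/ remaining=[/ num ) ) ) $]
Step 12: shift /. Stack=[( ( ( T /] ptr=7 lookahead=num remaining=[num ) ) ) $]
Step 13: shift num. Stack=[( ( ( T / num] ptr=8 lookahead=) remaining=[) ) ) $]
Step 14: reduce F->num. Stack=[( ( ( T / F] ptr=8 lookahead=) remaining=[) ) ) $]
Step 15: reduce T->T / F. Stack=[( ( ( T] ptr=8 lookahead=) remaining=[) ) ) $]
Step 16: reduce E->T. Stack=[( ( ( E] ptr=8 lookahead=) remaining=[) ) ) $]
Step 17: shift ). Stack=[( ( ( E )] ptr=9 lookahead=) remaining=[) ) $]
Step 18: reduce F->( E ). Stack=[( ( F] ptr=9 lookahead=) remaining=[) ) $]
Step 19: reduce T->F. Stack=[( ( T] ptr=9 lookahead=) remaining=[) ) $]
Step 20: reduce E->T. Stack=[( ( E] ptr=9 lookahead=) remaining=[) ) $]
Step 21: shift ). Stack=[( ( E )] ptr=10 lookahead=) remaining=[) $]
Step 22: reduce F->( E ). Stack=[( F] ptr=10 lookahead=) remaining=[) $]
Step 23: reduce T->F. Stack=[( T] ptr=10 lookahead=) remaining=[) $]
Step 24: reduce E->T. Stack=[( E] ptr=10 lookahead=) remaining=[) $]
Step 25: shift ). Stack=[( E )] ptr=11 lookahead=$ remaining=[$]
Step 26: reduce F->( E ). Stack=[F] ptr=11 lookahead=$ remaining=[$]
Step 27: reduce T->F. Stack=[T] ptr=11 lookahead=$ remaining=[$]
Step 28: reduce E->T. Stack=[E] ptr=11 lookahead=$ remaining=[$]
Step 29: accept. Stack=[E] ptr=11 lookahead=$ remaining=[$]

Answer: 17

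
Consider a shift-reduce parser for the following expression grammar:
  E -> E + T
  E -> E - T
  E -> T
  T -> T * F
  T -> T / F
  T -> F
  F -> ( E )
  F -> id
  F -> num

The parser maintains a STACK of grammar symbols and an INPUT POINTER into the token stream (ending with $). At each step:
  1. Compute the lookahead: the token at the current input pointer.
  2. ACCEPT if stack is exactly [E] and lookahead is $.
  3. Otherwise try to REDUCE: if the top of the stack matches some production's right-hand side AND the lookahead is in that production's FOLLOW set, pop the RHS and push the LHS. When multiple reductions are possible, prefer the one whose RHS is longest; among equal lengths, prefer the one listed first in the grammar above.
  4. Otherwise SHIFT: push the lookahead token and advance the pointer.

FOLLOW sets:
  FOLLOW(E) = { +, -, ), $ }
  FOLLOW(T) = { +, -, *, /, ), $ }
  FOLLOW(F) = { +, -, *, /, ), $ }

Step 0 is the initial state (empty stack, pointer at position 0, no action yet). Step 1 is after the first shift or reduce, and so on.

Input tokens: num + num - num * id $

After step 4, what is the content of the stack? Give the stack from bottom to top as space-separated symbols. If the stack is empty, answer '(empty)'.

Answer: E

Derivation:
Step 1: shift num. Stack=[num] ptr=1 lookahead=+ remaining=[+ num - num * id $]
Step 2: reduce F->num. Stack=[F] ptr=1 lookahead=+ remaining=[+ num - num * id $]
Step 3: reduce T->F. Stack=[T] ptr=1 lookahead=+ remaining=[+ num - num * id $]
Step 4: reduce E->T. Stack=[E] ptr=1 lookahead=+ remaining=[+ num - num * id $]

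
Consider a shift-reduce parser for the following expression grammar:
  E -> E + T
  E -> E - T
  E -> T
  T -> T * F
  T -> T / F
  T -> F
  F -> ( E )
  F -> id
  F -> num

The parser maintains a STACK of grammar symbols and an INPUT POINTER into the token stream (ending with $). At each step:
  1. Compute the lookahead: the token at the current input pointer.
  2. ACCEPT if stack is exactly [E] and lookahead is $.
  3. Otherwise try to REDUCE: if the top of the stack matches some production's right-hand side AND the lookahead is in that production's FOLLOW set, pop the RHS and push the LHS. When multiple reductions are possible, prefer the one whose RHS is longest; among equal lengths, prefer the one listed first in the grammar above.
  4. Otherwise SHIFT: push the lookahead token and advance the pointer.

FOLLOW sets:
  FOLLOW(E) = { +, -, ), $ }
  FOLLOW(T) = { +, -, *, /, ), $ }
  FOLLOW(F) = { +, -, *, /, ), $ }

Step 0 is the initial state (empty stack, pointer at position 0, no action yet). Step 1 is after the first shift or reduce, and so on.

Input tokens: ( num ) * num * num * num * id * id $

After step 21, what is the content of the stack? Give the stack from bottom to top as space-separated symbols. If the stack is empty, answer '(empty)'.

Answer: T *

Derivation:
Step 1: shift (. Stack=[(] ptr=1 lookahead=num remaining=[num ) * num * num * num * id * id $]
Step 2: shift num. Stack=[( num] ptr=2 lookahead=) remaining=[) * num * num * num * id * id $]
Step 3: reduce F->num. Stack=[( F] ptr=2 lookahead=) remaining=[) * num * num * num * id * id $]
Step 4: reduce T->F. Stack=[( T] ptr=2 lookahead=) remaining=[) * num * num * num * id * id $]
Step 5: reduce E->T. Stack=[( E] ptr=2 lookahead=) remaining=[) * num * num * num * id * id $]
Step 6: shift ). Stack=[( E )] ptr=3 lookahead=* remaining=[* num * num * num * id * id $]
Step 7: reduce F->( E ). Stack=[F] ptr=3 lookahead=* remaining=[* num * num * num * id * id $]
Step 8: reduce T->F. Stack=[T] ptr=3 lookahead=* remaining=[* num * num * num * id * id $]
Step 9: shift *. Stack=[T *] ptr=4 lookahead=num remaining=[num * num * num * id * id $]
Step 10: shift num. Stack=[T * num] ptr=5 lookahead=* remaining=[* num * num * id * id $]
Step 11: reduce F->num. Stack=[T * F] ptr=5 lookahead=* remaining=[* num * num * id * id $]
Step 12: reduce T->T * F. Stack=[T] ptr=5 lookahead=* remaining=[* num * num * id * id $]
Step 13: shift *. Stack=[T *] ptr=6 lookahead=num remaining=[num * num * id * id $]
Step 14: shift num. Stack=[T * num] ptr=7 lookahead=* remaining=[* num * id * id $]
Step 15: reduce F->num. Stack=[T * F] ptr=7 lookahead=* remaining=[* num * id * id $]
Step 16: reduce T->T * F. Stack=[T] ptr=7 lookahead=* remaining=[* num * id * id $]
Step 17: shift *. Stack=[T *] ptr=8 lookahead=num remaining=[num * id * id $]
Step 18: shift num. Stack=[T * num] ptr=9 lookahead=* remaining=[* id * id $]
Step 19: reduce F->num. Stack=[T * F] ptr=9 lookahead=* remaining=[* id * id $]
Step 20: reduce T->T * F. Stack=[T] ptr=9 lookahead=* remaining=[* id * id $]
Step 21: shift *. Stack=[T *] ptr=10 lookahead=id remaining=[id * id $]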